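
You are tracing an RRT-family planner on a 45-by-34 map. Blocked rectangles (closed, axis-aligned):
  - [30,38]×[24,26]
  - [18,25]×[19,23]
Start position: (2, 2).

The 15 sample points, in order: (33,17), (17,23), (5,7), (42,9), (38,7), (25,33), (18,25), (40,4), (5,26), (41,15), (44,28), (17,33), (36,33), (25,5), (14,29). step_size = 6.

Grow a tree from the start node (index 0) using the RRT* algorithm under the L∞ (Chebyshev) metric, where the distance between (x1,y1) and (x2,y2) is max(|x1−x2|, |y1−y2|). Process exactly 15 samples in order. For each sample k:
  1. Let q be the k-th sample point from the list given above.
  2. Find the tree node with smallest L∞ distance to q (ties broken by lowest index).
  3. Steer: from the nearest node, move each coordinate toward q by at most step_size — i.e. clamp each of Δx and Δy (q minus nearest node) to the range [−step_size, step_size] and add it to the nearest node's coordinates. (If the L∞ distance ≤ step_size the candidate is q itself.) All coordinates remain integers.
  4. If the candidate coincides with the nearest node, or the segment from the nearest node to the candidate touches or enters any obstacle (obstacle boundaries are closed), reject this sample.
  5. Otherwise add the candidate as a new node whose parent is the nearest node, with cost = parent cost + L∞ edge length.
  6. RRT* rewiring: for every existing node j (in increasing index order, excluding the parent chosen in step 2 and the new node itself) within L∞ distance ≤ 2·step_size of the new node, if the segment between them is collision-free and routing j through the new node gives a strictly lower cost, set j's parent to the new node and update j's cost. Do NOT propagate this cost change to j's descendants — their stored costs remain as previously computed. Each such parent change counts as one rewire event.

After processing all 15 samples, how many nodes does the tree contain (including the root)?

1. q=(33,17) nearest=0 d=31 new=(8,8) → add node 1 parent=0 cost=6
2. q=(17,23) nearest=1 d=15 new=(14,14) → add node 2 parent=1 cost=12
3. q=(5,7) nearest=1 d=3 new=(5,7) → add node 3 parent=1 cost=9
4. q=(42,9) nearest=2 d=28 new=(20,9) → add node 4 parent=2 cost=18
5. q=(38,7) nearest=4 d=18 new=(26,7) → add node 5 parent=4 cost=24
6. q=(25,33) nearest=2 d=19 new=(20,20) → blocked by [18,25]×[19,23], reject
7. q=(18,25) nearest=2 d=11 new=(18,20) → blocked by [18,25]×[19,23], reject
8. q=(40,4) nearest=5 d=14 new=(32,4) → add node 6 parent=5 cost=30
9. q=(5,26) nearest=2 d=12 new=(8,20) → add node 7 parent=2 cost=18
10. q=(41,15) nearest=6 d=11 new=(38,10) → add node 8 parent=6 cost=36
11. q=(44,28) nearest=8 d=18 new=(44,16) → add node 9 parent=8 cost=42
12. q=(17,33) nearest=7 d=13 new=(14,26) → add node 10 parent=7 cost=24
13. q=(36,33) nearest=9 d=17 new=(38,22) → add node 11 parent=9 cost=48
14. q=(25,5) nearest=5 d=2 new=(25,5) → add node 12 parent=5 cost=26
15. q=(14,29) nearest=10 d=3 new=(14,29) → add node 13 parent=10 cost=27

Node count: 14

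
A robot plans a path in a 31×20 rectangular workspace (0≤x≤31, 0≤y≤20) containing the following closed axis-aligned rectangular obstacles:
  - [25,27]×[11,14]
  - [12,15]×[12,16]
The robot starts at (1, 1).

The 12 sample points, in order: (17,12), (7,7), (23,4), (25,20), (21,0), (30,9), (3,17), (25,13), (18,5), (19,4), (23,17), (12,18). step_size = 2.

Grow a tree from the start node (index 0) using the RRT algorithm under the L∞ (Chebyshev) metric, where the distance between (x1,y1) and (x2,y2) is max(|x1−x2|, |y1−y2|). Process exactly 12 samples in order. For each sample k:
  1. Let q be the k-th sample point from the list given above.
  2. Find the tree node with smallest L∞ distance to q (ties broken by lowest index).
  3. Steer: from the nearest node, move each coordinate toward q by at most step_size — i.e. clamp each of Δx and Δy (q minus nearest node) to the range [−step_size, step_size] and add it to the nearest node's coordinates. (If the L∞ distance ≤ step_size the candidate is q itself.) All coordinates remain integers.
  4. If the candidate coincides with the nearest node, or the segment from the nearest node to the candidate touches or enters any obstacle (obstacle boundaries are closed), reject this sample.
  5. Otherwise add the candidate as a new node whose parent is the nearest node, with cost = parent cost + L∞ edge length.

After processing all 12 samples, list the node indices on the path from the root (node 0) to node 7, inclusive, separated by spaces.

Path: 0 1 2 3 4 7

1. q=(17,12) nearest=0 d=16 new=(3,3) → add node 1 parent=0 cost=2
2. q=(7,7) nearest=1 d=4 new=(5,5) → add node 2 parent=1 cost=4
3. q=(23,4) nearest=2 d=18 new=(7,4) → add node 3 parent=2 cost=6
4. q=(25,20) nearest=3 d=18 new=(9,6) → add node 4 parent=3 cost=8
5. q=(21,0) nearest=4 d=12 new=(11,4) → add node 5 parent=4 cost=10
6. q=(30,9) nearest=5 d=19 new=(13,6) → add node 6 parent=5 cost=12
7. q=(3,17) nearest=4 d=11 new=(7,8) → add node 7 parent=4 cost=10
8. q=(25,13) nearest=6 d=12 new=(15,8) → add node 8 parent=6 cost=14
9. q=(18,5) nearest=8 d=3 new=(17,6) → add node 9 parent=8 cost=16
10. q=(19,4) nearest=9 d=2 new=(19,4) → add node 10 parent=9 cost=18
11. q=(23,17) nearest=8 d=9 new=(17,10) → add node 11 parent=8 cost=16
12. q=(12,18) nearest=11 d=8 new=(15,12) → blocked by [12,15]×[12,16], reject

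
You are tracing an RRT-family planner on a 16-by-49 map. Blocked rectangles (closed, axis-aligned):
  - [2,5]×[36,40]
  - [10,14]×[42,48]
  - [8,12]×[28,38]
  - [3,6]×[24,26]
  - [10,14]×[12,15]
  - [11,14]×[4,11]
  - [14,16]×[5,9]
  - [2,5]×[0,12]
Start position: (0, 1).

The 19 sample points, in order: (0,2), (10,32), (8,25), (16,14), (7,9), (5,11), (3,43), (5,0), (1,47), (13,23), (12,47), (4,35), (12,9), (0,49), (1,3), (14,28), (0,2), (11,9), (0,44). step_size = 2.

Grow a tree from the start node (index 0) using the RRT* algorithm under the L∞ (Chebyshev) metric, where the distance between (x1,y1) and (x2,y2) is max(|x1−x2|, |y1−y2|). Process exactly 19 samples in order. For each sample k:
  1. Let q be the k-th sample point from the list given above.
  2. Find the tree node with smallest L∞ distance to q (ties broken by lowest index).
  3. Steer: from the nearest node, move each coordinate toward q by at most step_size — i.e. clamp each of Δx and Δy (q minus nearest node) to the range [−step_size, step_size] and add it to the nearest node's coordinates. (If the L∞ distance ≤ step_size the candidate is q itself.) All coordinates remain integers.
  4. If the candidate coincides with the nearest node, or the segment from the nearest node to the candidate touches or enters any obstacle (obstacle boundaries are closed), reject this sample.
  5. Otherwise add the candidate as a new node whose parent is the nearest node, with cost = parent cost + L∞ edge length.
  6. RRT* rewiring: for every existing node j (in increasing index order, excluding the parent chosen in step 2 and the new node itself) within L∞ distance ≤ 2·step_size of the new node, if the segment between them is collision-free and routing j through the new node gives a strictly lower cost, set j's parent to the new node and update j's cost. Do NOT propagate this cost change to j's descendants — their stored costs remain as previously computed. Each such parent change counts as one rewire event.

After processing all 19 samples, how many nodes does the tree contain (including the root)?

Node count: 6

1. q=(0,2) nearest=0 d=1 new=(0,2) → add node 1 parent=0 cost=1
2. q=(10,32) nearest=1 d=30 new=(2,4) → blocked by [2,5]×[0,12], reject
3. q=(8,25) nearest=1 d=23 new=(2,4) → blocked by [2,5]×[0,12], reject
4. q=(16,14) nearest=0 d=16 new=(2,3) → blocked by [2,5]×[0,12], reject
5. q=(7,9) nearest=1 d=7 new=(2,4) → blocked by [2,5]×[0,12], reject
6. q=(5,11) nearest=1 d=9 new=(2,4) → blocked by [2,5]×[0,12], reject
7. q=(3,43) nearest=1 d=41 new=(2,4) → blocked by [2,5]×[0,12], reject
8. q=(5,0) nearest=0 d=5 new=(2,0) → blocked by [2,5]×[0,12], reject
9. q=(1,47) nearest=1 d=45 new=(1,4) → add node 2 parent=1 cost=3
10. q=(13,23) nearest=2 d=19 new=(3,6) → blocked by [2,5]×[0,12], reject
11. q=(12,47) nearest=2 d=43 new=(3,6) → blocked by [2,5]×[0,12], reject
12. q=(4,35) nearest=2 d=31 new=(3,6) → blocked by [2,5]×[0,12], reject
13. q=(12,9) nearest=2 d=11 new=(3,6) → blocked by [2,5]×[0,12], reject
14. q=(0,49) nearest=2 d=45 new=(0,6) → add node 3 parent=2 cost=5
15. q=(1,3) nearest=1 d=1 new=(1,3) → add node 4 parent=1 cost=2
16. q=(14,28) nearest=3 d=22 new=(2,8) → blocked by [2,5]×[0,12], reject
17. q=(0,2) nearest=1 d=0 → coincident, reject
18. q=(11,9) nearest=2 d=10 new=(3,6) → blocked by [2,5]×[0,12], reject
19. q=(0,44) nearest=3 d=38 new=(0,8) → add node 5 parent=3 cost=7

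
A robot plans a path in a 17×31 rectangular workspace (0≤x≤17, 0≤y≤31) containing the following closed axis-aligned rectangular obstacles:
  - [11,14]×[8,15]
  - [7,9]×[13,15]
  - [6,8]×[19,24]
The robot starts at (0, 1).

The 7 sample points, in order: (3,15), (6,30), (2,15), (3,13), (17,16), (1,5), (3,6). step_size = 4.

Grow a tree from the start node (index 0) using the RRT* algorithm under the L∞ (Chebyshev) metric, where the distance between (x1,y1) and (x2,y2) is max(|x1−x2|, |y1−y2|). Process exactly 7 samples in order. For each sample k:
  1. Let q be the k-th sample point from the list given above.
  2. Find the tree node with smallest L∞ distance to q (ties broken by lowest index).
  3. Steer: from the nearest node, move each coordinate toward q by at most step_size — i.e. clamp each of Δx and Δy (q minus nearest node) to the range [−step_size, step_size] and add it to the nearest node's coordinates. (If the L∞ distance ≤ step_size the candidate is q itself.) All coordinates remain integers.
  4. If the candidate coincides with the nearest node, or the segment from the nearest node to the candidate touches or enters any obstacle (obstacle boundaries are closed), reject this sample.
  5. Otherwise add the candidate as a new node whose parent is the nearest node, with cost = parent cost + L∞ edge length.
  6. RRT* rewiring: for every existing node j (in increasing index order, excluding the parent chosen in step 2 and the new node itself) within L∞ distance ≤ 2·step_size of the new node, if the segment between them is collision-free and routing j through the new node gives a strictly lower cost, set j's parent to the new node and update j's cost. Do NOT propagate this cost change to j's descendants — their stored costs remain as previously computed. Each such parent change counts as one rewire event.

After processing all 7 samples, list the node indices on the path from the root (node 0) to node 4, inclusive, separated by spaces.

1. q=(3,15) nearest=0 d=14 new=(3,5) → add node 1 parent=0 cost=4
2. q=(6,30) nearest=1 d=25 new=(6,9) → add node 2 parent=1 cost=8
3. q=(2,15) nearest=2 d=6 new=(2,13) → add node 3 parent=2 cost=12
4. q=(3,13) nearest=3 d=1 new=(3,13) → add node 4 parent=3 cost=13
5. q=(17,16) nearest=2 d=11 new=(10,13) → add node 5 parent=2 cost=12
6. q=(1,5) nearest=1 d=2 new=(1,5) → add node 6 parent=1 cost=6
7. q=(3,6) nearest=1 d=1 new=(3,6) → add node 7 parent=1 cost=5; rewire 4→7 (12<13)

Path: 0 1 7 4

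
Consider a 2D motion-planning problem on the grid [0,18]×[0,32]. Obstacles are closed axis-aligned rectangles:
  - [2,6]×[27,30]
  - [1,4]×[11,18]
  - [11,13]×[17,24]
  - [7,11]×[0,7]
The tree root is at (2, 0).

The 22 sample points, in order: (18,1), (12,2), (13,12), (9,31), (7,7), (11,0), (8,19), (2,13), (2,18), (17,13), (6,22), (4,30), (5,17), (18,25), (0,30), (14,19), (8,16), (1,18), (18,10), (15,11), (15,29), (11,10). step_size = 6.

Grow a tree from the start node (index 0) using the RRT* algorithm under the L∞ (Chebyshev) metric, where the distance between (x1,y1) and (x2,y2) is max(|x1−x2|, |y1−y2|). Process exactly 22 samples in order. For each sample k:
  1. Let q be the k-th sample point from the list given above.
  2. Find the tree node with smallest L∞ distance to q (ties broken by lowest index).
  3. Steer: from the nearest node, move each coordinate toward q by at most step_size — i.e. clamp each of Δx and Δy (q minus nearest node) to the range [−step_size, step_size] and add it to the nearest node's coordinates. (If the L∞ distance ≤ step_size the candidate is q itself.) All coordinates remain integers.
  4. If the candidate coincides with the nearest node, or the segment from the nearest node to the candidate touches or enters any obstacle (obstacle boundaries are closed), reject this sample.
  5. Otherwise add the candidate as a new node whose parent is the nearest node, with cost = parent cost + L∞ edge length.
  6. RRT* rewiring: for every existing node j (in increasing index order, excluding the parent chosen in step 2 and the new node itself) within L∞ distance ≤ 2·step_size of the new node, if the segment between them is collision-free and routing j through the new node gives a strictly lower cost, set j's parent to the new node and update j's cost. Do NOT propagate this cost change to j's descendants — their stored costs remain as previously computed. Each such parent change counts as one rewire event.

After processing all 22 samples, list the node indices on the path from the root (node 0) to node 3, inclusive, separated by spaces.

Path: 0 1 2 3

1. q=(18,1) nearest=0 d=16 new=(8,1) → blocked by [7,11]×[0,7], reject
2. q=(12,2) nearest=0 d=10 new=(8,2) → blocked by [7,11]×[0,7], reject
3. q=(13,12) nearest=0 d=12 new=(8,6) → blocked by [7,11]×[0,7], reject
4. q=(9,31) nearest=0 d=31 new=(8,6) → blocked by [7,11]×[0,7], reject
5. q=(7,7) nearest=0 d=7 new=(7,6) → blocked by [7,11]×[0,7], reject
6. q=(11,0) nearest=0 d=9 new=(8,0) → blocked by [7,11]×[0,7], reject
7. q=(8,19) nearest=0 d=19 new=(8,6) → blocked by [7,11]×[0,7], reject
8. q=(2,13) nearest=0 d=13 new=(2,6) → add node 1 parent=0 cost=6
9. q=(2,18) nearest=1 d=12 new=(2,12) → blocked by [1,4]×[11,18], reject
10. q=(17,13) nearest=0 d=15 new=(8,6) → blocked by [7,11]×[0,7], reject
11. q=(6,22) nearest=1 d=16 new=(6,12) → add node 2 parent=1 cost=12
12. q=(4,30) nearest=2 d=18 new=(4,18) → blocked by [1,4]×[11,18], reject
13. q=(5,17) nearest=2 d=5 new=(5,17) → add node 3 parent=2 cost=17
14. q=(18,25) nearest=2 d=13 new=(12,18) → blocked by [11,13]×[17,24], reject
15. q=(0,30) nearest=3 d=13 new=(0,23) → add node 4 parent=3 cost=23
16. q=(14,19) nearest=2 d=8 new=(12,18) → blocked by [11,13]×[17,24], reject
17. q=(8,16) nearest=3 d=3 new=(8,16) → add node 5 parent=3 cost=20
18. q=(1,18) nearest=3 d=4 new=(1,18) → blocked by [1,4]×[11,18], reject
19. q=(18,10) nearest=5 d=10 new=(14,10) → add node 6 parent=5 cost=26
20. q=(15,11) nearest=6 d=1 new=(15,11) → add node 7 parent=6 cost=27
21. q=(15,29) nearest=3 d=12 new=(11,23) → blocked by [11,13]×[17,24], reject
22. q=(11,10) nearest=6 d=3 new=(11,10) → add node 8 parent=6 cost=29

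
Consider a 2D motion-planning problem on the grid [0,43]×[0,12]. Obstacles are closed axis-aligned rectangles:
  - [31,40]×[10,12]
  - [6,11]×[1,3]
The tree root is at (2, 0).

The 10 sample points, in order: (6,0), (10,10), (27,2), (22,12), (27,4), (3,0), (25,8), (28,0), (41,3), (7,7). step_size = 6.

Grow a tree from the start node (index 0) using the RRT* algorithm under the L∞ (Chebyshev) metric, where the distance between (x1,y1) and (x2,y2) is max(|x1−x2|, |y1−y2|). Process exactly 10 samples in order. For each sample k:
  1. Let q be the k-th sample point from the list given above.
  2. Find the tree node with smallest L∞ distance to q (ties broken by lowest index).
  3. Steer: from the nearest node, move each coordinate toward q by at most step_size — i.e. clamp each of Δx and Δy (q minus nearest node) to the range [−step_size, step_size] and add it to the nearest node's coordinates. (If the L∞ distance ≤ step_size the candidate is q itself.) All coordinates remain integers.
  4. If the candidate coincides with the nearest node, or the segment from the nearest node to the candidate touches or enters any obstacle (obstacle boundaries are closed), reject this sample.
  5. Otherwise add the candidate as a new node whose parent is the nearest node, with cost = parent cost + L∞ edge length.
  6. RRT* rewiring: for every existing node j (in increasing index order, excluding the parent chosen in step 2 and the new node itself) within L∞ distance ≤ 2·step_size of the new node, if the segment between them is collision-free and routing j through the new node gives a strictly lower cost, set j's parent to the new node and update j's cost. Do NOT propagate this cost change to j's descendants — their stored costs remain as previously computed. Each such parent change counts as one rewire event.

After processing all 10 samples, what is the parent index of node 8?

1. q=(6,0) nearest=0 d=4 new=(6,0) → add node 1 parent=0 cost=4
2. q=(10,10) nearest=0 d=10 new=(8,6) → add node 2 parent=0 cost=6
3. q=(27,2) nearest=2 d=19 new=(14,2) → add node 3 parent=2 cost=12
4. q=(22,12) nearest=3 d=10 new=(20,8) → add node 4 parent=3 cost=18
5. q=(27,4) nearest=4 d=7 new=(26,4) → add node 5 parent=4 cost=24
6. q=(3,0) nearest=0 d=1 new=(3,0) → add node 6 parent=0 cost=1
7. q=(25,8) nearest=5 d=4 new=(25,8) → add node 7 parent=5 cost=28
8. q=(28,0) nearest=5 d=4 new=(28,0) → add node 8 parent=5 cost=28
9. q=(41,3) nearest=8 d=13 new=(34,3) → add node 9 parent=8 cost=34
10. q=(7,7) nearest=2 d=1 new=(7,7) → add node 10 parent=2 cost=7

Parent of node 8: 5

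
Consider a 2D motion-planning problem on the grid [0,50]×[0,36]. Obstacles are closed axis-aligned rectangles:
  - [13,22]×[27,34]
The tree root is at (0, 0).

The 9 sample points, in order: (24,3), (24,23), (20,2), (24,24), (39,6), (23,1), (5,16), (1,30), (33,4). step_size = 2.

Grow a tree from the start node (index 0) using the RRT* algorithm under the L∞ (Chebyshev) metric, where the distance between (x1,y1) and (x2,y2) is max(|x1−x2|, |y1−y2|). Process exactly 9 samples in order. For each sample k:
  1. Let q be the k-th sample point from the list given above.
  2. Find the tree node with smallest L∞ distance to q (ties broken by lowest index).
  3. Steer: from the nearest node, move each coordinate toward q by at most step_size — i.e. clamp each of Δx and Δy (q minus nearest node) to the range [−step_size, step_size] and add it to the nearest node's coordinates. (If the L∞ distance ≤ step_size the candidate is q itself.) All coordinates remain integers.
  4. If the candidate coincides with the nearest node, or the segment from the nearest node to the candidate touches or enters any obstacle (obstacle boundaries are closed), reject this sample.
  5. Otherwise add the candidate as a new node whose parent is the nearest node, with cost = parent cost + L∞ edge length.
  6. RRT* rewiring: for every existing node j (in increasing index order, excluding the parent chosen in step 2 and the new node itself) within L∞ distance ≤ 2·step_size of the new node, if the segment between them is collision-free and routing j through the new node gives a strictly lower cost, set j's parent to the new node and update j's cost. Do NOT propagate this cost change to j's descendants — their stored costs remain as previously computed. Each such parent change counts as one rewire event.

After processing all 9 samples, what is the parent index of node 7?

1. q=(24,3) nearest=0 d=24 new=(2,2) → add node 1 parent=0 cost=2
2. q=(24,23) nearest=1 d=22 new=(4,4) → add node 2 parent=1 cost=4
3. q=(20,2) nearest=2 d=16 new=(6,2) → add node 3 parent=2 cost=6
4. q=(24,24) nearest=2 d=20 new=(6,6) → add node 4 parent=2 cost=6
5. q=(39,6) nearest=3 d=33 new=(8,4) → add node 5 parent=3 cost=8
6. q=(23,1) nearest=5 d=15 new=(10,2) → add node 6 parent=5 cost=10
7. q=(5,16) nearest=4 d=10 new=(5,8) → add node 7 parent=4 cost=8
8. q=(1,30) nearest=7 d=22 new=(3,10) → add node 8 parent=7 cost=10
9. q=(33,4) nearest=6 d=23 new=(12,4) → add node 9 parent=6 cost=12

Parent of node 7: 4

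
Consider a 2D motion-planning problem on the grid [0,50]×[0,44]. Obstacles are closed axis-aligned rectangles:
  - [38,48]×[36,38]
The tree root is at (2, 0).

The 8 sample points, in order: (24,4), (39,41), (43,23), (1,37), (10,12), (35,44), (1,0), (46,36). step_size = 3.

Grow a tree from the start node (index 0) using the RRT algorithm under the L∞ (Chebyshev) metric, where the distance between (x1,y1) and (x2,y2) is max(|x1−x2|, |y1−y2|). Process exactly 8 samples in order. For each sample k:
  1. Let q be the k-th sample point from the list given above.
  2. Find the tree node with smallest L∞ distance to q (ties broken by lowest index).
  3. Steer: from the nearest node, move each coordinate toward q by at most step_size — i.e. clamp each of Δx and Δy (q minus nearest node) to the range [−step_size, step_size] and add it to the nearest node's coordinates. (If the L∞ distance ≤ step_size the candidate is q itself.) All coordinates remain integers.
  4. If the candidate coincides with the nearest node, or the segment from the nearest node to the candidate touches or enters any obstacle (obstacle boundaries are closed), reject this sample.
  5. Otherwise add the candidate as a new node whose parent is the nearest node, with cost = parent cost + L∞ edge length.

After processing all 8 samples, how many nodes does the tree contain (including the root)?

1. q=(24,4) nearest=0 d=22 new=(5,3) → add node 1 parent=0 cost=3
2. q=(39,41) nearest=1 d=38 new=(8,6) → add node 2 parent=1 cost=6
3. q=(43,23) nearest=2 d=35 new=(11,9) → add node 3 parent=2 cost=9
4. q=(1,37) nearest=3 d=28 new=(8,12) → add node 4 parent=3 cost=12
5. q=(10,12) nearest=4 d=2 new=(10,12) → add node 5 parent=4 cost=14
6. q=(35,44) nearest=4 d=32 new=(11,15) → add node 6 parent=4 cost=15
7. q=(1,0) nearest=0 d=1 new=(1,0) → add node 7 parent=0 cost=1
8. q=(46,36) nearest=3 d=35 new=(14,12) → add node 8 parent=3 cost=12

Node count: 9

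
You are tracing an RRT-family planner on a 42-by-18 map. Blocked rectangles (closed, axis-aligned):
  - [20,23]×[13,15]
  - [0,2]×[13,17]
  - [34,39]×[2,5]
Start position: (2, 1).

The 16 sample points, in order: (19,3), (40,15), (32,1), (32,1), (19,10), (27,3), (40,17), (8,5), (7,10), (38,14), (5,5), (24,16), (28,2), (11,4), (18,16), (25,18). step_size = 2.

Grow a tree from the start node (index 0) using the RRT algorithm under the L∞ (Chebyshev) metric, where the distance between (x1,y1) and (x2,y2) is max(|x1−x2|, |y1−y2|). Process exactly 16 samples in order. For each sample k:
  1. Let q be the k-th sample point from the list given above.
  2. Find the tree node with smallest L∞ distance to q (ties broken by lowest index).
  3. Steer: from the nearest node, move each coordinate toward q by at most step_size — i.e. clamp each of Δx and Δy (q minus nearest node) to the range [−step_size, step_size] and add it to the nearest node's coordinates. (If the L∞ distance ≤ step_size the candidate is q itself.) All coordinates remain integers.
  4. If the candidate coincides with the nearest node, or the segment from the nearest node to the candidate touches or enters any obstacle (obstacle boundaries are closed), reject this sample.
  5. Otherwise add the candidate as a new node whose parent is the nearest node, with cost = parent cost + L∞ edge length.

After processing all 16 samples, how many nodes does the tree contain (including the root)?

Node count: 16

1. q=(19,3) nearest=0 d=17 new=(4,3) → add node 1 parent=0 cost=2
2. q=(40,15) nearest=1 d=36 new=(6,5) → add node 2 parent=1 cost=4
3. q=(32,1) nearest=2 d=26 new=(8,3) → add node 3 parent=2 cost=6
4. q=(32,1) nearest=3 d=24 new=(10,1) → add node 4 parent=3 cost=8
5. q=(19,10) nearest=4 d=9 new=(12,3) → add node 5 parent=4 cost=10
6. q=(27,3) nearest=5 d=15 new=(14,3) → add node 6 parent=5 cost=12
7. q=(40,17) nearest=6 d=26 new=(16,5) → add node 7 parent=6 cost=14
8. q=(8,5) nearest=2 d=2 new=(8,5) → add node 8 parent=2 cost=6
9. q=(7,10) nearest=2 d=5 new=(7,7) → add node 9 parent=2 cost=6
10. q=(38,14) nearest=7 d=22 new=(18,7) → add node 10 parent=7 cost=16
11. q=(5,5) nearest=2 d=1 new=(5,5) → add node 11 parent=2 cost=5
12. q=(24,16) nearest=10 d=9 new=(20,9) → add node 12 parent=10 cost=18
13. q=(28,2) nearest=12 d=8 new=(22,7) → add node 13 parent=12 cost=20
14. q=(11,4) nearest=5 d=1 new=(11,4) → add node 14 parent=5 cost=11
15. q=(18,16) nearest=12 d=7 new=(18,11) → add node 15 parent=12 cost=20
16. q=(25,18) nearest=15 d=7 new=(20,13) → blocked by [20,23]×[13,15], reject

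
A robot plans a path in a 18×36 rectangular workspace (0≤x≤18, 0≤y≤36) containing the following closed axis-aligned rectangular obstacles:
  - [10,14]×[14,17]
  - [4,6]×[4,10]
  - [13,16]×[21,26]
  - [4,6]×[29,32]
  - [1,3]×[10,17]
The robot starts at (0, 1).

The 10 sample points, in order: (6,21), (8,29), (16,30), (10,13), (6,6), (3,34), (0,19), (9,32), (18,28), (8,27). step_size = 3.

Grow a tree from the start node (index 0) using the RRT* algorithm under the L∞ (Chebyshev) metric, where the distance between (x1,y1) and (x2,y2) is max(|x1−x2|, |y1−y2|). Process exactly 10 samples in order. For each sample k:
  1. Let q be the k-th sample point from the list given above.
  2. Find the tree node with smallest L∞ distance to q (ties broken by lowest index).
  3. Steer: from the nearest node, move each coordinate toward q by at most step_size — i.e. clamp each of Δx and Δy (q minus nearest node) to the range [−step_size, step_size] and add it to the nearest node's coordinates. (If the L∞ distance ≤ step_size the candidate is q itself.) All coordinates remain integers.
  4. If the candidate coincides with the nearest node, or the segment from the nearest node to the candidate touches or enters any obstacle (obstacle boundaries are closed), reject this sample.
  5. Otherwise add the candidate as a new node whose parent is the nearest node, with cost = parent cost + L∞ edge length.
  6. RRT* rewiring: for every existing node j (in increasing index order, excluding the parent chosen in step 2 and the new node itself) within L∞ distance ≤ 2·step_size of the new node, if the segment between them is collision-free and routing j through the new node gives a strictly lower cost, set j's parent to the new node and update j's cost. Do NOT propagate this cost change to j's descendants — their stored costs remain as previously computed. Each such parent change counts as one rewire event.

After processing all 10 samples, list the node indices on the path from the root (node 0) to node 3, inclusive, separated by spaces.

Path: 0 1 2 3

1. q=(6,21) nearest=0 d=20 new=(3,4) → add node 1 parent=0 cost=3
2. q=(8,29) nearest=1 d=25 new=(6,7) → blocked by [4,6]×[4,10], reject
3. q=(16,30) nearest=1 d=26 new=(6,7) → blocked by [4,6]×[4,10], reject
4. q=(10,13) nearest=1 d=9 new=(6,7) → blocked by [4,6]×[4,10], reject
5. q=(6,6) nearest=1 d=3 new=(6,6) → blocked by [4,6]×[4,10], reject
6. q=(3,34) nearest=1 d=30 new=(3,7) → add node 2 parent=1 cost=6
7. q=(0,19) nearest=2 d=12 new=(0,10) → add node 3 parent=2 cost=9
8. q=(9,32) nearest=3 d=22 new=(3,13) → blocked by [1,3]×[10,17], reject
9. q=(18,28) nearest=3 d=18 new=(3,13) → blocked by [1,3]×[10,17], reject
10. q=(8,27) nearest=3 d=17 new=(3,13) → blocked by [1,3]×[10,17], reject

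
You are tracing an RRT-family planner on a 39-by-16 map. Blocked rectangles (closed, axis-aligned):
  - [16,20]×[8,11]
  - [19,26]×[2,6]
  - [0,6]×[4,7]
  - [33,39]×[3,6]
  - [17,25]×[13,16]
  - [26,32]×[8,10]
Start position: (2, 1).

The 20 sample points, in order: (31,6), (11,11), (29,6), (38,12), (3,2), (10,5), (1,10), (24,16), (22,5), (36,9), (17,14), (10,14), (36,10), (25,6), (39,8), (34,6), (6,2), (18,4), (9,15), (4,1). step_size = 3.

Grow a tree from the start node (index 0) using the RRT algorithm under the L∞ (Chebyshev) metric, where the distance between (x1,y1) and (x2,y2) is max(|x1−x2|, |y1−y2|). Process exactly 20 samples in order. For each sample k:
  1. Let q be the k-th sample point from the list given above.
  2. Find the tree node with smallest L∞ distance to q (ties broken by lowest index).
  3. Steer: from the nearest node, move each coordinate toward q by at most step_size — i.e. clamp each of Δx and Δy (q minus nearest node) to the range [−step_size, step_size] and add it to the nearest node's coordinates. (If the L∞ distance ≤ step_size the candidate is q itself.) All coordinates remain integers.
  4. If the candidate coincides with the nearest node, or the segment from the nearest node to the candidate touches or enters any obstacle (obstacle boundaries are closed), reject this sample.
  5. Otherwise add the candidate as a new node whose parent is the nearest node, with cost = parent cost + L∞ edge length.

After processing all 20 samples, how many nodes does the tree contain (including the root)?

Node count: 6

1. q=(31,6) nearest=0 d=29 new=(5,4) → blocked by [0,6]×[4,7], reject
2. q=(11,11) nearest=0 d=10 new=(5,4) → blocked by [0,6]×[4,7], reject
3. q=(29,6) nearest=0 d=27 new=(5,4) → blocked by [0,6]×[4,7], reject
4. q=(38,12) nearest=0 d=36 new=(5,4) → blocked by [0,6]×[4,7], reject
5. q=(3,2) nearest=0 d=1 new=(3,2) → add node 1 parent=0 cost=1
6. q=(10,5) nearest=1 d=7 new=(6,5) → blocked by [0,6]×[4,7], reject
7. q=(1,10) nearest=1 d=8 new=(1,5) → blocked by [0,6]×[4,7], reject
8. q=(24,16) nearest=1 d=21 new=(6,5) → blocked by [0,6]×[4,7], reject
9. q=(22,5) nearest=1 d=19 new=(6,5) → blocked by [0,6]×[4,7], reject
10. q=(36,9) nearest=1 d=33 new=(6,5) → blocked by [0,6]×[4,7], reject
11. q=(17,14) nearest=1 d=14 new=(6,5) → blocked by [0,6]×[4,7], reject
12. q=(10,14) nearest=1 d=12 new=(6,5) → blocked by [0,6]×[4,7], reject
13. q=(36,10) nearest=1 d=33 new=(6,5) → blocked by [0,6]×[4,7], reject
14. q=(25,6) nearest=1 d=22 new=(6,5) → blocked by [0,6]×[4,7], reject
15. q=(39,8) nearest=1 d=36 new=(6,5) → blocked by [0,6]×[4,7], reject
16. q=(34,6) nearest=1 d=31 new=(6,5) → blocked by [0,6]×[4,7], reject
17. q=(6,2) nearest=1 d=3 new=(6,2) → add node 2 parent=1 cost=4
18. q=(18,4) nearest=2 d=12 new=(9,4) → add node 3 parent=2 cost=7
19. q=(9,15) nearest=3 d=11 new=(9,7) → add node 4 parent=3 cost=10
20. q=(4,1) nearest=1 d=1 new=(4,1) → add node 5 parent=1 cost=2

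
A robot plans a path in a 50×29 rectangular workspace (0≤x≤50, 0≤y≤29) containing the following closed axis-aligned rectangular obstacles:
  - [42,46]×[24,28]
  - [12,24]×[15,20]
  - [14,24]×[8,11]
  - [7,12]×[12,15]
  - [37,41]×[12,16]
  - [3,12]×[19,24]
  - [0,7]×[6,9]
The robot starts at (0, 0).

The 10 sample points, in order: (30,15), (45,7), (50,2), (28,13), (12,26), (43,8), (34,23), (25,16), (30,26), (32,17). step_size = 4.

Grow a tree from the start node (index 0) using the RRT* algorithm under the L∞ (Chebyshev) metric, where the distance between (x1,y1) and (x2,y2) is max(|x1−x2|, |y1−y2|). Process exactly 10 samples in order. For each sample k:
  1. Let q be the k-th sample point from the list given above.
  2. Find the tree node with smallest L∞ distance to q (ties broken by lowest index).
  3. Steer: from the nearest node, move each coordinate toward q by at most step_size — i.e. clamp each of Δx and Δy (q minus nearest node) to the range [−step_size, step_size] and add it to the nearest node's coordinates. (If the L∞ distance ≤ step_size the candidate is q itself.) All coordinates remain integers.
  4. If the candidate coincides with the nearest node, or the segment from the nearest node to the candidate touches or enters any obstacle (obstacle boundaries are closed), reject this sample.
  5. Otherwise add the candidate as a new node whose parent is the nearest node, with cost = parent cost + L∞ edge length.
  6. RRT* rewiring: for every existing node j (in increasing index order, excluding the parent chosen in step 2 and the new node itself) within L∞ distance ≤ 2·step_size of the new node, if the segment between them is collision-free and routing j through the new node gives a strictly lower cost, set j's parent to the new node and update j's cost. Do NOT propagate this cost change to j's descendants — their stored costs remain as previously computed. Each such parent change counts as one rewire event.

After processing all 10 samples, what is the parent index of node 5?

Parent of node 5: 4

1. q=(30,15) nearest=0 d=30 new=(4,4) → add node 1 parent=0 cost=4
2. q=(45,7) nearest=1 d=41 new=(8,7) → blocked by [0,7]×[6,9], reject
3. q=(50,2) nearest=1 d=46 new=(8,2) → add node 2 parent=1 cost=8
4. q=(28,13) nearest=2 d=20 new=(12,6) → add node 3 parent=2 cost=12
5. q=(12,26) nearest=3 d=20 new=(12,10) → add node 4 parent=3 cost=16
6. q=(43,8) nearest=3 d=31 new=(16,8) → blocked by [14,24]×[8,11], reject
7. q=(34,23) nearest=3 d=22 new=(16,10) → blocked by [14,24]×[8,11], reject
8. q=(25,16) nearest=3 d=13 new=(16,10) → blocked by [14,24]×[8,11], reject
9. q=(30,26) nearest=4 d=18 new=(16,14) → add node 5 parent=4 cost=20
10. q=(32,17) nearest=5 d=16 new=(20,17) → blocked by [12,24]×[15,20], reject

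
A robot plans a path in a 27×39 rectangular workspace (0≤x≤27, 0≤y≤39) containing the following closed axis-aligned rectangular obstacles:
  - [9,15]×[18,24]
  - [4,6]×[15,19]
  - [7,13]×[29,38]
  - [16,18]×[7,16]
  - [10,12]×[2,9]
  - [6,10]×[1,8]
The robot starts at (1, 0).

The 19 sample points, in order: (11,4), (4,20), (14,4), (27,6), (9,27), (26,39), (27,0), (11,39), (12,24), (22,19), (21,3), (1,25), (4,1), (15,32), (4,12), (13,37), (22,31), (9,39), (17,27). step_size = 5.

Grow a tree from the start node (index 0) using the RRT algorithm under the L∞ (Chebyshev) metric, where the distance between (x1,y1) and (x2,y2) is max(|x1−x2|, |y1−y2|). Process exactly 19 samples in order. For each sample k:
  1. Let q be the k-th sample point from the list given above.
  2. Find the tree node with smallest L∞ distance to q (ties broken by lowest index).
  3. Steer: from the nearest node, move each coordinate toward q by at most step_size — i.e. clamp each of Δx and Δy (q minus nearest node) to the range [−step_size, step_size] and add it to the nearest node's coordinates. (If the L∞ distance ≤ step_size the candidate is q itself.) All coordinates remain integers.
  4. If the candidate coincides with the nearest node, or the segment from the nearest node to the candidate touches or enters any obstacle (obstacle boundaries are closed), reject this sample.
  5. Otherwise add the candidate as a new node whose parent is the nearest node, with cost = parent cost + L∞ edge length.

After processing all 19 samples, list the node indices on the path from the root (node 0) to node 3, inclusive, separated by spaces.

Path: 0 3

1. q=(11,4) nearest=0 d=10 new=(6,4) → blocked by [6,10]×[1,8], reject
2. q=(4,20) nearest=0 d=20 new=(4,5) → add node 1 parent=0 cost=5
3. q=(14,4) nearest=1 d=10 new=(9,4) → blocked by [6,10]×[1,8], reject
4. q=(27,6) nearest=1 d=23 new=(9,6) → blocked by [6,10]×[1,8], reject
5. q=(9,27) nearest=1 d=22 new=(9,10) → blocked by [6,10]×[1,8], reject
6. q=(26,39) nearest=1 d=34 new=(9,10) → blocked by [6,10]×[1,8], reject
7. q=(27,0) nearest=1 d=23 new=(9,0) → blocked by [6,10]×[1,8], reject
8. q=(11,39) nearest=1 d=34 new=(9,10) → blocked by [6,10]×[1,8], reject
9. q=(12,24) nearest=1 d=19 new=(9,10) → blocked by [6,10]×[1,8], reject
10. q=(22,19) nearest=1 d=18 new=(9,10) → blocked by [6,10]×[1,8], reject
11. q=(21,3) nearest=1 d=17 new=(9,3) → blocked by [6,10]×[1,8], reject
12. q=(1,25) nearest=1 d=20 new=(1,10) → add node 2 parent=1 cost=10
13. q=(4,1) nearest=0 d=3 new=(4,1) → add node 3 parent=0 cost=3
14. q=(15,32) nearest=2 d=22 new=(6,15) → blocked by [4,6]×[15,19], reject
15. q=(4,12) nearest=2 d=3 new=(4,12) → add node 4 parent=2 cost=13
16. q=(13,37) nearest=4 d=25 new=(9,17) → add node 5 parent=4 cost=18
17. q=(22,31) nearest=5 d=14 new=(14,22) → blocked by [9,15]×[18,24], reject
18. q=(9,39) nearest=5 d=22 new=(9,22) → blocked by [9,15]×[18,24], reject
19. q=(17,27) nearest=5 d=10 new=(14,22) → blocked by [9,15]×[18,24], reject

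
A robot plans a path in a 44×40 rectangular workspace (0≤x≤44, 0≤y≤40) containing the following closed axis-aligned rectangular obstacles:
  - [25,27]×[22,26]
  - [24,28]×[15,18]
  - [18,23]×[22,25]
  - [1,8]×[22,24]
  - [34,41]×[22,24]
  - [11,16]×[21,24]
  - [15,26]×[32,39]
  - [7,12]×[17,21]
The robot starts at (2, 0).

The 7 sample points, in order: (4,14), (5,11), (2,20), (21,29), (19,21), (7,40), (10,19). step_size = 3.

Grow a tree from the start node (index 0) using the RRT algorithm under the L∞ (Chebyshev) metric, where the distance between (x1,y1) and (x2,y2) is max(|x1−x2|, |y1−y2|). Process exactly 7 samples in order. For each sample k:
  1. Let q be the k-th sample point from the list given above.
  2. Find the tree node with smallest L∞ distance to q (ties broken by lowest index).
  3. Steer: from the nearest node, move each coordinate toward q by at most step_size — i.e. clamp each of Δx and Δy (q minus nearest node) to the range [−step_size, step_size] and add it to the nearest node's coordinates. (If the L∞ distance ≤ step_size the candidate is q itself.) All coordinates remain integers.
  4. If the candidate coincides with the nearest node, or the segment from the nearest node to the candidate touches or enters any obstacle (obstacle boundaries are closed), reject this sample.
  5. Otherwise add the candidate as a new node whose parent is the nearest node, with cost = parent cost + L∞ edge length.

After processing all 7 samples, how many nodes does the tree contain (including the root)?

1. q=(4,14) nearest=0 d=14 new=(4,3) → add node 1 parent=0 cost=3
2. q=(5,11) nearest=1 d=8 new=(5,6) → add node 2 parent=1 cost=6
3. q=(2,20) nearest=2 d=14 new=(2,9) → add node 3 parent=2 cost=9
4. q=(21,29) nearest=3 d=20 new=(5,12) → add node 4 parent=3 cost=12
5. q=(19,21) nearest=4 d=14 new=(8,15) → add node 5 parent=4 cost=15
6. q=(7,40) nearest=5 d=25 new=(7,18) → blocked by [7,12]×[17,21], reject
7. q=(10,19) nearest=5 d=4 new=(10,18) → blocked by [7,12]×[17,21], reject

Node count: 6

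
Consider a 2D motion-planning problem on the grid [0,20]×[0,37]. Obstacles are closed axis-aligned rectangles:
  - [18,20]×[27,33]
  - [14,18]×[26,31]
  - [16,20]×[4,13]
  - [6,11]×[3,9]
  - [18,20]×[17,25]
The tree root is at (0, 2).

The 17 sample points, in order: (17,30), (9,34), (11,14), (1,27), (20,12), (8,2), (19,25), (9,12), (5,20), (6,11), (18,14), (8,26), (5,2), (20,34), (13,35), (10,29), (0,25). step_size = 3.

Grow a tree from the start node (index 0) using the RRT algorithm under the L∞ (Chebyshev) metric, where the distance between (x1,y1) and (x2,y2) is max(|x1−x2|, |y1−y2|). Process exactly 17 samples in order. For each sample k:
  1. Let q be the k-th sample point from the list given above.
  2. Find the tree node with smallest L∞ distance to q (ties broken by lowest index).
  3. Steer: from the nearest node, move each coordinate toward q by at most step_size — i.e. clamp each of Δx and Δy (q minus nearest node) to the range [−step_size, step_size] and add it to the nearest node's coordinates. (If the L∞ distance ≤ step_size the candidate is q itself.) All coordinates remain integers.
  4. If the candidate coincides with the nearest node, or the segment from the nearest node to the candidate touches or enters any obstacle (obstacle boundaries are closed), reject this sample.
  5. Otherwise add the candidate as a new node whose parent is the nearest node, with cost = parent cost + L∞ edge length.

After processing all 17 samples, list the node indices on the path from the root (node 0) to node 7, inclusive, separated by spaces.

Path: 0 1 2 4 5 7

1. q=(17,30) nearest=0 d=28 new=(3,5) → add node 1 parent=0 cost=3
2. q=(9,34) nearest=1 d=29 new=(6,8) → blocked by [6,11]×[3,9], reject
3. q=(11,14) nearest=1 d=9 new=(6,8) → blocked by [6,11]×[3,9], reject
4. q=(1,27) nearest=1 d=22 new=(1,8) → add node 2 parent=1 cost=6
5. q=(20,12) nearest=1 d=17 new=(6,8) → blocked by [6,11]×[3,9], reject
6. q=(8,2) nearest=1 d=5 new=(6,2) → add node 3 parent=1 cost=6
7. q=(19,25) nearest=2 d=18 new=(4,11) → add node 4 parent=2 cost=9
8. q=(9,12) nearest=4 d=5 new=(7,12) → add node 5 parent=4 cost=12
9. q=(5,20) nearest=5 d=8 new=(5,15) → add node 6 parent=5 cost=15
10. q=(6,11) nearest=5 d=1 new=(6,11) → add node 7 parent=5 cost=13
11. q=(18,14) nearest=5 d=11 new=(10,14) → add node 8 parent=5 cost=15
12. q=(8,26) nearest=6 d=11 new=(8,18) → add node 9 parent=6 cost=18
13. q=(5,2) nearest=3 d=1 new=(5,2) → add node 10 parent=3 cost=7
14. q=(20,34) nearest=9 d=16 new=(11,21) → add node 11 parent=9 cost=21
15. q=(13,35) nearest=11 d=14 new=(13,24) → add node 12 parent=11 cost=24
16. q=(10,29) nearest=12 d=5 new=(10,27) → add node 13 parent=12 cost=27
17. q=(0,25) nearest=9 d=8 new=(5,21) → add node 14 parent=9 cost=21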